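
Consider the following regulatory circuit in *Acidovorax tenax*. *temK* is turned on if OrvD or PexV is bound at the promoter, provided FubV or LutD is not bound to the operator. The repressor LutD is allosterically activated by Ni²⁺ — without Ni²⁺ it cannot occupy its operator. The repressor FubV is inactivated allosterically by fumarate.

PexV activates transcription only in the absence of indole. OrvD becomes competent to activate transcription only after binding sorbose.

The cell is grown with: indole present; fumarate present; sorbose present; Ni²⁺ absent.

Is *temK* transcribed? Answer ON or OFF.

Sorbose is present, so OrvD is active.
Fumarate is present, so FubV is inactive.
Ni²⁺ is absent, so LutD is inactive.
Indole is present, so PexV is inactive.
Activator OrvD is present, so *temK* is transcribed.

ON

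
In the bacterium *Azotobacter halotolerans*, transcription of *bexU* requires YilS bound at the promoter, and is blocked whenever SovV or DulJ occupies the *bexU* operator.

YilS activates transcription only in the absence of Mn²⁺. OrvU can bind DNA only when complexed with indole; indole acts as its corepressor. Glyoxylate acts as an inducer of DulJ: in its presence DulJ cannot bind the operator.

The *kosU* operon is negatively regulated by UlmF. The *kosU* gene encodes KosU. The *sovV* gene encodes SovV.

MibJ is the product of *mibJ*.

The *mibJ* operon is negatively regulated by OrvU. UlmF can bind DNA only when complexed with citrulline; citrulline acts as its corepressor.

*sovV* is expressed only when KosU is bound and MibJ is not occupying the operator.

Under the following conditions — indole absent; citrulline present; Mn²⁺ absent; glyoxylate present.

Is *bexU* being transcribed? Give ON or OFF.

Mn²⁺ is absent, so YilS is active.
Indole is absent, so OrvU is inactive.
With no repressor bound, *mibJ* is transcribed.
So MibJ is produced and active.
Citrulline is present, so UlmF is active.
With repressor UlmF bound, *kosU* is not transcribed.
So KosU is not produced.
With repressor MibJ bound, *sovV* is not transcribed.
So SovV is not produced.
Glyoxylate is present, so DulJ is inactive.
No repressor is bound and YilS is active, so *bexU* is transcribed.

ON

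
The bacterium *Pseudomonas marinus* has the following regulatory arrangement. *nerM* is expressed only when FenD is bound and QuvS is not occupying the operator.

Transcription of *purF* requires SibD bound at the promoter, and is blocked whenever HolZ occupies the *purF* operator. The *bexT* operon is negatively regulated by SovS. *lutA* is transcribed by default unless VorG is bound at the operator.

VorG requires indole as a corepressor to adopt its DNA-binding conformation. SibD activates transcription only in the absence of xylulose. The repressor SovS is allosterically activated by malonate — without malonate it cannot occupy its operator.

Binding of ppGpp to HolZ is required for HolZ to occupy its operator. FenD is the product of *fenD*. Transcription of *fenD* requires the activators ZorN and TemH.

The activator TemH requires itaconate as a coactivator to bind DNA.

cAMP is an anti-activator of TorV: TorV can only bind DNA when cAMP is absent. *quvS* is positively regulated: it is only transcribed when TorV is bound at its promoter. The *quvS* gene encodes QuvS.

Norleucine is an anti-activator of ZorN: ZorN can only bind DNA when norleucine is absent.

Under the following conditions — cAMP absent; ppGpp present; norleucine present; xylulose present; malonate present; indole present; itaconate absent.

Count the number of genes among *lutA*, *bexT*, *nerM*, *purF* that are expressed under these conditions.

0

Indole is present, so VorG is active.
With repressor VorG bound, *lutA* is not transcribed.
→ *lutA* is OFF.
Malonate is present, so SovS is active.
With repressor SovS bound, *bexT* is not transcribed.
→ *bexT* is OFF.
Norleucine is present, so ZorN is inactive.
Itaconate is absent, so TemH is inactive.
Required activator ZorN is absent, so *fenD* is not transcribed.
So FenD is not produced.
cAMP is absent, so TorV is active.
No repressor is bound and TorV is active, so *quvS* is transcribed.
So QuvS is produced and active.
With repressor QuvS bound, *nerM* is not transcribed.
→ *nerM* is OFF.
Xylulose is present, so SibD is inactive.
ppGpp is present, so HolZ is active.
With repressor HolZ bound, *purF* is not transcribed.
→ *purF* is OFF.
0 of the 4 genes are transcribed.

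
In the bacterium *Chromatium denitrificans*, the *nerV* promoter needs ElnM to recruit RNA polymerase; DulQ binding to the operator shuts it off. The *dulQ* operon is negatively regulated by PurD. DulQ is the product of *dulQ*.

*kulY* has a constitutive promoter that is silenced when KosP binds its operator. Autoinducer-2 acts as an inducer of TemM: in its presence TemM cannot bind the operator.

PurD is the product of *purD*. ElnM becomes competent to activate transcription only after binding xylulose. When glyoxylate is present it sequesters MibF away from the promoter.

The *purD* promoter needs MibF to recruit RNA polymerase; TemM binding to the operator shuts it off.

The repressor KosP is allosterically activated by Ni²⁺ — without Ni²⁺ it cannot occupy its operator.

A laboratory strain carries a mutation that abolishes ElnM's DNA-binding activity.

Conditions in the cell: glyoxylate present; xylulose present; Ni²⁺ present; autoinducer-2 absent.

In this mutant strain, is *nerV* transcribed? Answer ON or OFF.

Autoinducer-2 is absent, so TemM is active.
Glyoxylate is present, so MibF is inactive.
With repressor TemM bound, *purD* is not transcribed.
So PurD is not produced.
With no repressor bound, *dulQ* is transcribed.
So DulQ is produced and active.
ElnM is non-functional in this strain, so it has no effect.
With repressor DulQ bound, *nerV* is not transcribed.

OFF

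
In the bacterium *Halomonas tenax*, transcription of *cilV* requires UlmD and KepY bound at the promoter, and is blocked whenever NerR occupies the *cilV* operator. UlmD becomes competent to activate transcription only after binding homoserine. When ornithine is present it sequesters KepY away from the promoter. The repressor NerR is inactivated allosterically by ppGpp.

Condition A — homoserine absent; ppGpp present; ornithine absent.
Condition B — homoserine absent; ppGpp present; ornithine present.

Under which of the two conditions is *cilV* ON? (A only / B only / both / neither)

neither

Condition A:
Homoserine is absent, so UlmD is inactive.
ppGpp is present, so NerR is inactive.
Ornithine is absent, so KepY is active.
Required activator UlmD is absent, so *cilV* is not transcribed.
→ *cilV* is OFF in A.
Condition B:
Homoserine is absent, so UlmD is inactive.
ppGpp is present, so NerR is inactive.
Ornithine is present, so KepY is inactive.
Required activator UlmD is absent, so *cilV* is not transcribed.
→ *cilV* is OFF in B.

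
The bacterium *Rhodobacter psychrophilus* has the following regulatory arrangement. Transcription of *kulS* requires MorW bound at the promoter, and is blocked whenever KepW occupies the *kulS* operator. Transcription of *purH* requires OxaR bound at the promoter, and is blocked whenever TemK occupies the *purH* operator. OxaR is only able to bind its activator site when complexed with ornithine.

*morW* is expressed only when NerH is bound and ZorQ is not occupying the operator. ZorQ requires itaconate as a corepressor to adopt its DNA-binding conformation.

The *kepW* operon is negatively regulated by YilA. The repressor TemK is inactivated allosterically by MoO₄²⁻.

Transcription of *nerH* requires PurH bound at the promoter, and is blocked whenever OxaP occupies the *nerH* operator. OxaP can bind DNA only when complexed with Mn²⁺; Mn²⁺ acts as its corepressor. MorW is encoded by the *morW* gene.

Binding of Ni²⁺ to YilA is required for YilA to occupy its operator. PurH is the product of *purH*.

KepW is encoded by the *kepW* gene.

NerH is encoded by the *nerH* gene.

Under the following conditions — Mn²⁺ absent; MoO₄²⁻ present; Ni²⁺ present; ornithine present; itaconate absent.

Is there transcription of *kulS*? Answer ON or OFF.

ON

Ni²⁺ is present, so YilA is active.
With repressor YilA bound, *kepW* is not transcribed.
So KepW is not produced.
Itaconate is absent, so ZorQ is inactive.
Ornithine is present, so OxaR is active.
MoO₄²⁻ is present, so TemK is inactive.
No repressor is bound and OxaR is active, so *purH* is transcribed.
So PurH is produced and active.
Mn²⁺ is absent, so OxaP is inactive.
No repressor is bound and PurH is active, so *nerH* is transcribed.
So NerH is produced and active.
No repressor is bound and NerH is active, so *morW* is transcribed.
So MorW is produced and active.
No repressor is bound and MorW is active, so *kulS* is transcribed.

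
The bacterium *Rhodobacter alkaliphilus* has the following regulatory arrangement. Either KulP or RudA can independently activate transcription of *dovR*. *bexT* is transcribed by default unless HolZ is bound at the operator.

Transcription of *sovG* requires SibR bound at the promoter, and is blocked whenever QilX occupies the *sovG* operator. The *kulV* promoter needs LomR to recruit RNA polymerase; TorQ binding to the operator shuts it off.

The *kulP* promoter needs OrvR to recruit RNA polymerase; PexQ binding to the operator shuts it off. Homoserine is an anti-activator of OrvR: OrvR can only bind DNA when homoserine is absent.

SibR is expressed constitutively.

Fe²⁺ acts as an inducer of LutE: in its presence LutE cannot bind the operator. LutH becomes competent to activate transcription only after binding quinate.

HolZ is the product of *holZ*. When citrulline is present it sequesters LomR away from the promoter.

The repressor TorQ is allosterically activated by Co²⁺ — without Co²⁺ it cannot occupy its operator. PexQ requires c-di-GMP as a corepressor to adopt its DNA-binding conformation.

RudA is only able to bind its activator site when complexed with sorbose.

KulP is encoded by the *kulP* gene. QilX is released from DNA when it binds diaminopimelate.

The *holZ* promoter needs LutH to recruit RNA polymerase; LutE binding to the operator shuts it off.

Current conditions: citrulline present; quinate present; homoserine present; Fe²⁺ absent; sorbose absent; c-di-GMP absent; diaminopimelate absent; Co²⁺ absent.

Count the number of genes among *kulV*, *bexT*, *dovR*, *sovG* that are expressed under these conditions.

Co²⁺ is absent, so TorQ is inactive.
Citrulline is present, so LomR is inactive.
Required activator LomR is absent, so *kulV* is not transcribed.
→ *kulV* is OFF.
Quinate is present, so LutH is active.
Fe²⁺ is absent, so LutE is active.
With repressor LutE bound, *holZ* is not transcribed.
So HolZ is not produced.
With no repressor bound, *bexT* is transcribed.
→ *bexT* is ON.
c-di-GMP is absent, so PexQ is inactive.
Homoserine is present, so OrvR is inactive.
Required activator OrvR is absent, so *kulP* is not transcribed.
So KulP is not produced.
Sorbose is absent, so RudA is inactive.
No activator is available at the *dovR* promoter, so *dovR* is not transcribed.
→ *dovR* is OFF.
Diaminopimelate is absent, so QilX is active.
SibR is produced constitutively and is active.
With repressor QilX bound, *sovG* is not transcribed.
→ *sovG* is OFF.
1 of the 4 genes is transcribed.

1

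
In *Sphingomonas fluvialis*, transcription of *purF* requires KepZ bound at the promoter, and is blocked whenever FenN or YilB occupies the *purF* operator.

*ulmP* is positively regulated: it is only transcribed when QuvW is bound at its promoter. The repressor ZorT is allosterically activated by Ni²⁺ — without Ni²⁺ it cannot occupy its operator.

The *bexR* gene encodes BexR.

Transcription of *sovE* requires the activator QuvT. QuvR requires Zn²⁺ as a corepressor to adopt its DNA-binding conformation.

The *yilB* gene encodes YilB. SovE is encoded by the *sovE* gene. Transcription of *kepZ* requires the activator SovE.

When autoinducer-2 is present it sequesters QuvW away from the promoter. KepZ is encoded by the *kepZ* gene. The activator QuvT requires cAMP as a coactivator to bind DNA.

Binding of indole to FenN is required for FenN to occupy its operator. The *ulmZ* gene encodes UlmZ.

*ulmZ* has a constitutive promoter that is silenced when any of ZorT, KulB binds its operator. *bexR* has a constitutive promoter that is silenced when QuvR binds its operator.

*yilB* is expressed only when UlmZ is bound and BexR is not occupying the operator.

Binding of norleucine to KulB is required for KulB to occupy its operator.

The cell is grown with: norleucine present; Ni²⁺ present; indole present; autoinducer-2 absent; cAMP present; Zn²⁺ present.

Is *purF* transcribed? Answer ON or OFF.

OFF

cAMP is present, so QuvT is active.
No repressor is bound and QuvT is active, so *sovE* is transcribed.
So SovE is produced and active.
No repressor is bound and SovE is active, so *kepZ* is transcribed.
So KepZ is produced and active.
Indole is present, so FenN is active.
Zn²⁺ is present, so QuvR is active.
With repressor QuvR bound, *bexR* is not transcribed.
So BexR is not produced.
Ni²⁺ is present, so ZorT is active.
Norleucine is present, so KulB is active.
With repressor ZorT bound, *ulmZ* is not transcribed.
So UlmZ is not produced.
Required activator UlmZ is absent, so *yilB* is not transcribed.
So YilB is not produced.
With repressor FenN bound, *purF* is not transcribed.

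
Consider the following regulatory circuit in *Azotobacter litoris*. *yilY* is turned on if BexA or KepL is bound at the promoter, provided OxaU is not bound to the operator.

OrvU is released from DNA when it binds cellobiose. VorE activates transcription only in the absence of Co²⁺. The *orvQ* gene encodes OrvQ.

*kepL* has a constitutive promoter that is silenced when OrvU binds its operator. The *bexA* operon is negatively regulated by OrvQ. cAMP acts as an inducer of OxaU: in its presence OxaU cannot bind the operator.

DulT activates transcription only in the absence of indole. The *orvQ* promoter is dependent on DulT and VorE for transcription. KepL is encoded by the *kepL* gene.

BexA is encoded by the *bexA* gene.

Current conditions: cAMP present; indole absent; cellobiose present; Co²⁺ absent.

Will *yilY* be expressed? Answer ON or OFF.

ON

Indole is absent, so DulT is active.
Co²⁺ is absent, so VorE is active.
No repressor is bound and DulT and VorE are active, so *orvQ* is transcribed.
So OrvQ is produced and active.
With repressor OrvQ bound, *bexA* is not transcribed.
So BexA is not produced.
Cellobiose is present, so OrvU is inactive.
With no repressor bound, *kepL* is transcribed.
So KepL is produced and active.
cAMP is present, so OxaU is inactive.
Activator KepL is present, so *yilY* is transcribed.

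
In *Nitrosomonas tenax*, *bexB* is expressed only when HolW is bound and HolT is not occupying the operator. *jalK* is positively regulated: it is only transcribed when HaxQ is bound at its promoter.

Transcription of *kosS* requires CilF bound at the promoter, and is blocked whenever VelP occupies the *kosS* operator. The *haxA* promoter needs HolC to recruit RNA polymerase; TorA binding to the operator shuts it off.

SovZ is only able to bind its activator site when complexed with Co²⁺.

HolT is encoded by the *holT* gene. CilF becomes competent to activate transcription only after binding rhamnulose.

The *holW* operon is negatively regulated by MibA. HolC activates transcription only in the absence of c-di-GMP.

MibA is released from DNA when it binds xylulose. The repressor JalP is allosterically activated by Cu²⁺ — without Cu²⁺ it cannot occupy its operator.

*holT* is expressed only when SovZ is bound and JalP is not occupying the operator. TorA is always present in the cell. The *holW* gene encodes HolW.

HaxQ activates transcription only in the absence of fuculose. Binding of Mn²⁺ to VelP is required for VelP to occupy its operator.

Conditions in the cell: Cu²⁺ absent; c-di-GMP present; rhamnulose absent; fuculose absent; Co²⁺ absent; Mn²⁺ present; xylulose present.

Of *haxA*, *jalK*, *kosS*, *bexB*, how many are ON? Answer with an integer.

2

c-di-GMP is present, so HolC is inactive.
TorA is produced constitutively and is active.
With repressor TorA bound, *haxA* is not transcribed.
→ *haxA* is OFF.
Fuculose is absent, so HaxQ is active.
No repressor is bound and HaxQ is active, so *jalK* is transcribed.
→ *jalK* is ON.
Mn²⁺ is present, so VelP is active.
Rhamnulose is absent, so CilF is inactive.
With repressor VelP bound, *kosS* is not transcribed.
→ *kosS* is OFF.
Co²⁺ is absent, so SovZ is inactive.
Cu²⁺ is absent, so JalP is inactive.
Required activator SovZ is absent, so *holT* is not transcribed.
So HolT is not produced.
Xylulose is present, so MibA is inactive.
With no repressor bound, *holW* is transcribed.
So HolW is produced and active.
No repressor is bound and HolW is active, so *bexB* is transcribed.
→ *bexB* is ON.
2 of the 4 genes are transcribed.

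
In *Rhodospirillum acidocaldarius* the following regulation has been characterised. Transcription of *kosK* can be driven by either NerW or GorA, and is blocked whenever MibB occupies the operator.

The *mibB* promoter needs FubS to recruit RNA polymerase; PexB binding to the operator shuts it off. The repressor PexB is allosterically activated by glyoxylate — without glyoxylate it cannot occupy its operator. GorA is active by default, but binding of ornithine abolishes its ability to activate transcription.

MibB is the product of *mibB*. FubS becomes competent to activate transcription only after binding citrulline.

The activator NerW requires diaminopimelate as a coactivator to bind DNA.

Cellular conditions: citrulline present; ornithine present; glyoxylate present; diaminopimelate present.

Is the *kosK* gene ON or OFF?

ON

Diaminopimelate is present, so NerW is active.
Glyoxylate is present, so PexB is active.
Citrulline is present, so FubS is active.
With repressor PexB bound, *mibB* is not transcribed.
So MibB is not produced.
Ornithine is present, so GorA is inactive.
Activator NerW is present, so *kosK* is transcribed.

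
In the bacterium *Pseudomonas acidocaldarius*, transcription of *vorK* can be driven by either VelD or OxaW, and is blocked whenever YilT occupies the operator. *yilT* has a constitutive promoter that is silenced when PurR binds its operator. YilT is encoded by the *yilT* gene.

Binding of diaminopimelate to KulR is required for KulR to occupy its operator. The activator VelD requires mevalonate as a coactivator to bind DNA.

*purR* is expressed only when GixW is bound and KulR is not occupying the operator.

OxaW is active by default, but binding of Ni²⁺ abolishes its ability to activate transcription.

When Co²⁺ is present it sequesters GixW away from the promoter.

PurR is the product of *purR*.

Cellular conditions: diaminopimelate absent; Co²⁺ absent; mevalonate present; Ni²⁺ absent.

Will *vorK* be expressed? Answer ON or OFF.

Diaminopimelate is absent, so KulR is inactive.
Co²⁺ is absent, so GixW is active.
No repressor is bound and GixW is active, so *purR* is transcribed.
So PurR is produced and active.
With repressor PurR bound, *yilT* is not transcribed.
So YilT is not produced.
Mevalonate is present, so VelD is active.
Ni²⁺ is absent, so OxaW is active.
Activator VelD is present, so *vorK* is transcribed.

ON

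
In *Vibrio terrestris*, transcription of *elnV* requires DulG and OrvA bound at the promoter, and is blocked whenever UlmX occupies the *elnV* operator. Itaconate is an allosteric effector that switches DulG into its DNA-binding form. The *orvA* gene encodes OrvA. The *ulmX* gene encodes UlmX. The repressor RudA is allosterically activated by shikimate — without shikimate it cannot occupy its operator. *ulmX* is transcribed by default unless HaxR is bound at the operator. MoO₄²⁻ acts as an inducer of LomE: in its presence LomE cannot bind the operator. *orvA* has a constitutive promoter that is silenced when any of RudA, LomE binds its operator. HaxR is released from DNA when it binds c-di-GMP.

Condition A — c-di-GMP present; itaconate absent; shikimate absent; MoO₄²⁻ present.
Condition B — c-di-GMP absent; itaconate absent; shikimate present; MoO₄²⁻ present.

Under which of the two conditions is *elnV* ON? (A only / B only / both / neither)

Condition A:
c-di-GMP is present, so HaxR is inactive.
With no repressor bound, *ulmX* is transcribed.
So UlmX is produced and active.
Itaconate is absent, so DulG is inactive.
Shikimate is absent, so RudA is inactive.
MoO₄²⁻ is present, so LomE is inactive.
With no repressor bound, *orvA* is transcribed.
So OrvA is produced and active.
With repressor UlmX bound, *elnV* is not transcribed.
→ *elnV* is OFF in A.
Condition B:
c-di-GMP is absent, so HaxR is active.
With repressor HaxR bound, *ulmX* is not transcribed.
So UlmX is not produced.
Itaconate is absent, so DulG is inactive.
Shikimate is present, so RudA is active.
MoO₄²⁻ is present, so LomE is inactive.
With repressor RudA bound, *orvA* is not transcribed.
So OrvA is not produced.
Required activator DulG is absent, so *elnV* is not transcribed.
→ *elnV* is OFF in B.

neither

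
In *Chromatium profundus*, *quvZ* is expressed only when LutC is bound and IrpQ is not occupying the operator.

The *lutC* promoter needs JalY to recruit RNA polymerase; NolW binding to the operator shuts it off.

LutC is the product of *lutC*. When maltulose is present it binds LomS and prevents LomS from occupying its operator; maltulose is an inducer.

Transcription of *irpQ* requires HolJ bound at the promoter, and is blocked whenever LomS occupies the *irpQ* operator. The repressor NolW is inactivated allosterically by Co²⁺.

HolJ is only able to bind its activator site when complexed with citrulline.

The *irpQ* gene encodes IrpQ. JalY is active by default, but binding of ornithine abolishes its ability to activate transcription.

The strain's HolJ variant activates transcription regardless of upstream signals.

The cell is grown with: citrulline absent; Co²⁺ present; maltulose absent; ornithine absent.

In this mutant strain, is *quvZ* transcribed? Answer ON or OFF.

HolJ is constitutively active in this strain.
Maltulose is absent, so LomS is active.
With repressor LomS bound, *irpQ* is not transcribed.
So IrpQ is not produced.
Ornithine is absent, so JalY is active.
Co²⁺ is present, so NolW is inactive.
No repressor is bound and JalY is active, so *lutC* is transcribed.
So LutC is produced and active.
No repressor is bound and LutC is active, so *quvZ* is transcribed.

ON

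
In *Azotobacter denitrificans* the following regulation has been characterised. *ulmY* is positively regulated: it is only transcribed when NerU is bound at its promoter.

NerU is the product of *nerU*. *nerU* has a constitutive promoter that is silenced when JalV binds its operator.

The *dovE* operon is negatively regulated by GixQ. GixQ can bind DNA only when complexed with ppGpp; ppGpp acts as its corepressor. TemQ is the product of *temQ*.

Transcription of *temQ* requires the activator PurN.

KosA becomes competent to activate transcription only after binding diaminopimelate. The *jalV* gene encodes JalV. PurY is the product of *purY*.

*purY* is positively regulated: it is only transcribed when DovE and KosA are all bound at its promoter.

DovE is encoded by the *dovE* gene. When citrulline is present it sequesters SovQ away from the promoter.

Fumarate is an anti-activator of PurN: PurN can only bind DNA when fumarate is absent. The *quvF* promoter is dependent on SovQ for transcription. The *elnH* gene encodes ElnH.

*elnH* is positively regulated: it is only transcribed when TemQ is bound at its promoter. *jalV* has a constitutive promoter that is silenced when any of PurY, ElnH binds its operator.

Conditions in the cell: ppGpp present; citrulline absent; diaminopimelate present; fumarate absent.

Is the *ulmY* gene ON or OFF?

ppGpp is present, so GixQ is active.
With repressor GixQ bound, *dovE* is not transcribed.
So DovE is not produced.
Diaminopimelate is present, so KosA is active.
Required activator DovE is absent, so *purY* is not transcribed.
So PurY is not produced.
Fumarate is absent, so PurN is active.
No repressor is bound and PurN is active, so *temQ* is transcribed.
So TemQ is produced and active.
No repressor is bound and TemQ is active, so *elnH* is transcribed.
So ElnH is produced and active.
With repressor ElnH bound, *jalV* is not transcribed.
So JalV is not produced.
With no repressor bound, *nerU* is transcribed.
So NerU is produced and active.
No repressor is bound and NerU is active, so *ulmY* is transcribed.

ON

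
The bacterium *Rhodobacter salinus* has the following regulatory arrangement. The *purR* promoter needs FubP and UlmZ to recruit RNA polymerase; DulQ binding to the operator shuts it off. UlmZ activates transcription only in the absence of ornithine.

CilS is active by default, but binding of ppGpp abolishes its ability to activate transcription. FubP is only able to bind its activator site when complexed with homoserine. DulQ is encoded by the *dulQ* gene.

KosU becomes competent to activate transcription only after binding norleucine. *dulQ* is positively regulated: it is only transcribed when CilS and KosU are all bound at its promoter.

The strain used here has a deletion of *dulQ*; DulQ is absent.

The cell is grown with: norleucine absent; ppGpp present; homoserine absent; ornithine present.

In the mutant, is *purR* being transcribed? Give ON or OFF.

DulQ is non-functional in this strain, so it has no effect.
Homoserine is absent, so FubP is inactive.
Ornithine is present, so UlmZ is inactive.
Required activator FubP is absent, so *purR* is not transcribed.

OFF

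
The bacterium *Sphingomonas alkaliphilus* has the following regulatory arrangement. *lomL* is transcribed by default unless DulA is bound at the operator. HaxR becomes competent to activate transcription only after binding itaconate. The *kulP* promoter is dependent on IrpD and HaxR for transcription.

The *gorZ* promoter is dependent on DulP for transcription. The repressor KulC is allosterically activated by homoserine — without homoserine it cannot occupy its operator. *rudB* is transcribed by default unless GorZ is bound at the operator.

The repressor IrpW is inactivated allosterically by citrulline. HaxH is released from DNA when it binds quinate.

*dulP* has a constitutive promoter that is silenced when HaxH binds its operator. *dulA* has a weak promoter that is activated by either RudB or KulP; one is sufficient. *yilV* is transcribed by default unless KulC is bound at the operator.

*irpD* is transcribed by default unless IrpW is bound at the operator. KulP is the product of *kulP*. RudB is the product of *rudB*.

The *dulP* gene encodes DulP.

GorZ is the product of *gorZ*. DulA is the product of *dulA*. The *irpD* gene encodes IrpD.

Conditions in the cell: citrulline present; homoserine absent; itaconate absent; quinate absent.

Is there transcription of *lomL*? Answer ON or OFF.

OFF

Quinate is absent, so HaxH is active.
With repressor HaxH bound, *dulP* is not transcribed.
So DulP is not produced.
Required activator DulP is absent, so *gorZ* is not transcribed.
So GorZ is not produced.
With no repressor bound, *rudB* is transcribed.
So RudB is produced and active.
Citrulline is present, so IrpW is inactive.
With no repressor bound, *irpD* is transcribed.
So IrpD is produced and active.
Itaconate is absent, so HaxR is inactive.
Required activator HaxR is absent, so *kulP* is not transcribed.
So KulP is not produced.
Activator RudB is present, so *dulA* is transcribed.
So DulA is produced and active.
With repressor DulA bound, *lomL* is not transcribed.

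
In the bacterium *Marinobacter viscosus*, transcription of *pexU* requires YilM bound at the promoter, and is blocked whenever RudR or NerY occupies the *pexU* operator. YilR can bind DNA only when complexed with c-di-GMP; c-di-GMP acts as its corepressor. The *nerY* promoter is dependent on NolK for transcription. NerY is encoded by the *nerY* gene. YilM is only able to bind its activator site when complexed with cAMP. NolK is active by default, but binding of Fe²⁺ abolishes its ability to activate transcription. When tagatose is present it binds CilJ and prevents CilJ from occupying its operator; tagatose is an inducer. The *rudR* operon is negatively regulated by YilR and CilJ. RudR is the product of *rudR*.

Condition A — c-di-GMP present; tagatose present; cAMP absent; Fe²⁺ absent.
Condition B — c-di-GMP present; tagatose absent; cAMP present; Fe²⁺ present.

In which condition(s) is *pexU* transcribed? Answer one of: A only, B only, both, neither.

Condition A:
c-di-GMP is present, so YilR is active.
Tagatose is present, so CilJ is inactive.
With repressor YilR bound, *rudR* is not transcribed.
So RudR is not produced.
cAMP is absent, so YilM is inactive.
Fe²⁺ is absent, so NolK is active.
No repressor is bound and NolK is active, so *nerY* is transcribed.
So NerY is produced and active.
With repressor NerY bound, *pexU* is not transcribed.
→ *pexU* is OFF in A.
Condition B:
c-di-GMP is present, so YilR is active.
Tagatose is absent, so CilJ is active.
With repressor YilR bound, *rudR* is not transcribed.
So RudR is not produced.
cAMP is present, so YilM is active.
Fe²⁺ is present, so NolK is inactive.
Required activator NolK is absent, so *nerY* is not transcribed.
So NerY is not produced.
No repressor is bound and YilM is active, so *pexU* is transcribed.
→ *pexU* is ON in B.

B only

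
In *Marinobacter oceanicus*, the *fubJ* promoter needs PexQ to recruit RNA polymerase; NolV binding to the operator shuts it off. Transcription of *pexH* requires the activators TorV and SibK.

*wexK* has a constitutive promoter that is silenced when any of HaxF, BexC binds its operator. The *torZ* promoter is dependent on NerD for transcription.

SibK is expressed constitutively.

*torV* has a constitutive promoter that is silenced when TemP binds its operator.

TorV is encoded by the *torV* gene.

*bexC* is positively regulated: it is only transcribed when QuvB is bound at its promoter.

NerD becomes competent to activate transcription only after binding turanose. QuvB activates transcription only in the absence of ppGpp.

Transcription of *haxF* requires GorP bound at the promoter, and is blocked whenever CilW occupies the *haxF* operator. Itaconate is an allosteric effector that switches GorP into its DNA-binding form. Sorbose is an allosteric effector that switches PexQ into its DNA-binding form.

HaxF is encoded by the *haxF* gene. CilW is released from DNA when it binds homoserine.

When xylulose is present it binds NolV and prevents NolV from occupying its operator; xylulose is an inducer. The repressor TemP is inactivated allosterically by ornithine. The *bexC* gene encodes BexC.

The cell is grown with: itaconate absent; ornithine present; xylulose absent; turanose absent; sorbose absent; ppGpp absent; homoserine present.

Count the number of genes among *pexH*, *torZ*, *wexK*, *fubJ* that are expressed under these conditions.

Ornithine is present, so TemP is inactive.
With no repressor bound, *torV* is transcribed.
So TorV is produced and active.
SibK is produced constitutively and is active.
No repressor is bound and TorV and SibK are active, so *pexH* is transcribed.
→ *pexH* is ON.
Turanose is absent, so NerD is inactive.
Required activator NerD is absent, so *torZ* is not transcribed.
→ *torZ* is OFF.
Homoserine is present, so CilW is inactive.
Itaconate is absent, so GorP is inactive.
Required activator GorP is absent, so *haxF* is not transcribed.
So HaxF is not produced.
ppGpp is absent, so QuvB is active.
No repressor is bound and QuvB is active, so *bexC* is transcribed.
So BexC is produced and active.
With repressor BexC bound, *wexK* is not transcribed.
→ *wexK* is OFF.
Xylulose is absent, so NolV is active.
Sorbose is absent, so PexQ is inactive.
With repressor NolV bound, *fubJ* is not transcribed.
→ *fubJ* is OFF.
1 of the 4 genes is transcribed.

1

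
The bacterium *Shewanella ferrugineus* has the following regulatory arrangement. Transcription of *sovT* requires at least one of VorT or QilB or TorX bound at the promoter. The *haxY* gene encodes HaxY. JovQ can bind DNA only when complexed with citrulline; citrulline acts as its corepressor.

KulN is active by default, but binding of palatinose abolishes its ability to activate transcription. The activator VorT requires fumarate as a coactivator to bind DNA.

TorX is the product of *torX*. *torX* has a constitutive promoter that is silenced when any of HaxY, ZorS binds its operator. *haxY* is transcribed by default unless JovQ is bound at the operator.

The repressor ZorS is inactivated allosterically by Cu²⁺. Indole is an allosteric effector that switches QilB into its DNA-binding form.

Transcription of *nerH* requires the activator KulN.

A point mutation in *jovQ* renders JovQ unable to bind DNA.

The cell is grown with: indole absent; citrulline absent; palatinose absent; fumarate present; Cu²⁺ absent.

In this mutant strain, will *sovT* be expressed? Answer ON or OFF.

Fumarate is present, so VorT is active.
Indole is absent, so QilB is inactive.
JovQ is non-functional in this strain, so it has no effect.
With no repressor bound, *haxY* is transcribed.
So HaxY is produced and active.
Cu²⁺ is absent, so ZorS is active.
With repressor HaxY bound, *torX* is not transcribed.
So TorX is not produced.
Activator VorT is present, so *sovT* is transcribed.

ON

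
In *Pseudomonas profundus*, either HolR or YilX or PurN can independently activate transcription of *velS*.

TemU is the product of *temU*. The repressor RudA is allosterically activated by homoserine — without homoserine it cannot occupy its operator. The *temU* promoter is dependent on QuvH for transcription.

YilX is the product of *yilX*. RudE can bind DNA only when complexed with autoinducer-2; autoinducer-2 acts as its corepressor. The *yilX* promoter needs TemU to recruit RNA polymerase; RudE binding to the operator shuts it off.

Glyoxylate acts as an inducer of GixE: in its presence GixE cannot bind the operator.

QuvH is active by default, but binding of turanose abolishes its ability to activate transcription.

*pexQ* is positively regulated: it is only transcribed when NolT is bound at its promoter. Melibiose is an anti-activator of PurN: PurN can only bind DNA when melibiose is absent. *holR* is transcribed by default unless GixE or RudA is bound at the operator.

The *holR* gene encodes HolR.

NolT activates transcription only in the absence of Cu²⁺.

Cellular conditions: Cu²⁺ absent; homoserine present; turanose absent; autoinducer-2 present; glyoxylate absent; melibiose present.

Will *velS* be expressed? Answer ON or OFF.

Glyoxylate is absent, so GixE is active.
Homoserine is present, so RudA is active.
With repressor GixE bound, *holR* is not transcribed.
So HolR is not produced.
Turanose is absent, so QuvH is active.
No repressor is bound and QuvH is active, so *temU* is transcribed.
So TemU is produced and active.
Autoinducer-2 is present, so RudE is active.
With repressor RudE bound, *yilX* is not transcribed.
So YilX is not produced.
Melibiose is present, so PurN is inactive.
No activator is available at the *velS* promoter, so *velS* is not transcribed.

OFF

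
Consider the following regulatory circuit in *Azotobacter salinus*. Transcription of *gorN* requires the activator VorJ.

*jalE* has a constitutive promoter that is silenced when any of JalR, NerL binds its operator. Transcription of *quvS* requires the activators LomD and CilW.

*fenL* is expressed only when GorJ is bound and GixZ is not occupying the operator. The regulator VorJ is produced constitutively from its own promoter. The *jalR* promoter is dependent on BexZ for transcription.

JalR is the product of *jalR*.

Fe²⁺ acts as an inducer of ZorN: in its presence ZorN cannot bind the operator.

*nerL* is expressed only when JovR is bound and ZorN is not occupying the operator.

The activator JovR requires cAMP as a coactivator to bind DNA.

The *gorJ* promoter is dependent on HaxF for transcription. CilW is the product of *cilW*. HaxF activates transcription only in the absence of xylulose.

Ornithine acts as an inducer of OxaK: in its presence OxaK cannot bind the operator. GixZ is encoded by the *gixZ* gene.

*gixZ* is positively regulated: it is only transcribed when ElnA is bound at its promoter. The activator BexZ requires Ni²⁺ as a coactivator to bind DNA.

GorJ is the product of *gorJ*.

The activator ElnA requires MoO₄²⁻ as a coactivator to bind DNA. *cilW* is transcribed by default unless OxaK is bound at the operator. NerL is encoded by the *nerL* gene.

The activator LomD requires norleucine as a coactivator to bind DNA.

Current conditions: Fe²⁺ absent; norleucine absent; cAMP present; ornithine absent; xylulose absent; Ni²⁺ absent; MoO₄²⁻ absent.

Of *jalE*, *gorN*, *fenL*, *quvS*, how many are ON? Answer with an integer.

Ni²⁺ is absent, so BexZ is inactive.
Required activator BexZ is absent, so *jalR* is not transcribed.
So JalR is not produced.
Fe²⁺ is absent, so ZorN is active.
cAMP is present, so JovR is active.
With repressor ZorN bound, *nerL* is not transcribed.
So NerL is not produced.
With no repressor bound, *jalE* is transcribed.
→ *jalE* is ON.
VorJ is produced constitutively and is active.
No repressor is bound and VorJ is active, so *gorN* is transcribed.
→ *gorN* is ON.
Xylulose is absent, so HaxF is active.
No repressor is bound and HaxF is active, so *gorJ* is transcribed.
So GorJ is produced and active.
MoO₄²⁻ is absent, so ElnA is inactive.
Required activator ElnA is absent, so *gixZ* is not transcribed.
So GixZ is not produced.
No repressor is bound and GorJ is active, so *fenL* is transcribed.
→ *fenL* is ON.
Norleucine is absent, so LomD is inactive.
Ornithine is absent, so OxaK is active.
With repressor OxaK bound, *cilW* is not transcribed.
So CilW is not produced.
Required activator LomD is absent, so *quvS* is not transcribed.
→ *quvS* is OFF.
3 of the 4 genes are transcribed.

3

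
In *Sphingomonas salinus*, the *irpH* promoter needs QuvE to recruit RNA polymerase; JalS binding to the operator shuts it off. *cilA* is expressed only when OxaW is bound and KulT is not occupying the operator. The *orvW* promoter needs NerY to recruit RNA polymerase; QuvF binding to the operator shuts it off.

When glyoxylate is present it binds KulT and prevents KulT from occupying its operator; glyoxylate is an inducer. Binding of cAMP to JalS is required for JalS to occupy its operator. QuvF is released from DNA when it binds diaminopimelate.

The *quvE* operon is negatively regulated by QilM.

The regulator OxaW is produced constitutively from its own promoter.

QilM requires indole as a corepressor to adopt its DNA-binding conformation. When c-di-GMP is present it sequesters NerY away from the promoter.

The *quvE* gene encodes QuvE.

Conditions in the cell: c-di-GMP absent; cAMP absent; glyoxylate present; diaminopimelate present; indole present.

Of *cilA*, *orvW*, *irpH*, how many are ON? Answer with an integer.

2

OxaW is produced constitutively and is active.
Glyoxylate is present, so KulT is inactive.
No repressor is bound and OxaW is active, so *cilA* is transcribed.
→ *cilA* is ON.
c-di-GMP is absent, so NerY is active.
Diaminopimelate is present, so QuvF is inactive.
No repressor is bound and NerY is active, so *orvW* is transcribed.
→ *orvW* is ON.
cAMP is absent, so JalS is inactive.
Indole is present, so QilM is active.
With repressor QilM bound, *quvE* is not transcribed.
So QuvE is not produced.
Required activator QuvE is absent, so *irpH* is not transcribed.
→ *irpH* is OFF.
2 of the 3 genes are transcribed.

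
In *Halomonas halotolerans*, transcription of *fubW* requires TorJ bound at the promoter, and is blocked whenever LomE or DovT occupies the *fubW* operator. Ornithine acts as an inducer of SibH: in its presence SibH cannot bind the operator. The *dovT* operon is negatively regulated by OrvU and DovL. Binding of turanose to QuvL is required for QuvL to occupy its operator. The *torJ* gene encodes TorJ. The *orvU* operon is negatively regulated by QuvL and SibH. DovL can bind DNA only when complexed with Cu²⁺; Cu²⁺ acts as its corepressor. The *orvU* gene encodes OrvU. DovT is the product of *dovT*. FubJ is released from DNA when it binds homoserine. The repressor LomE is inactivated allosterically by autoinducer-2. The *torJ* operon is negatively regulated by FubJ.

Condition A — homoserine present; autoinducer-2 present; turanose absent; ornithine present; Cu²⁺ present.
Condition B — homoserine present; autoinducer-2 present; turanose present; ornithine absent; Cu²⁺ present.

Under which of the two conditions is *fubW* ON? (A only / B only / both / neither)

both

Condition A:
Homoserine is present, so FubJ is inactive.
With no repressor bound, *torJ* is transcribed.
So TorJ is produced and active.
Autoinducer-2 is present, so LomE is inactive.
Turanose is absent, so QuvL is inactive.
Ornithine is present, so SibH is inactive.
With no repressor bound, *orvU* is transcribed.
So OrvU is produced and active.
Cu²⁺ is present, so DovL is active.
With repressor OrvU bound, *dovT* is not transcribed.
So DovT is not produced.
No repressor is bound and TorJ is active, so *fubW* is transcribed.
→ *fubW* is ON in A.
Condition B:
Homoserine is present, so FubJ is inactive.
With no repressor bound, *torJ* is transcribed.
So TorJ is produced and active.
Autoinducer-2 is present, so LomE is inactive.
Turanose is present, so QuvL is active.
Ornithine is absent, so SibH is active.
With repressor QuvL bound, *orvU* is not transcribed.
So OrvU is not produced.
Cu²⁺ is present, so DovL is active.
With repressor DovL bound, *dovT* is not transcribed.
So DovT is not produced.
No repressor is bound and TorJ is active, so *fubW* is transcribed.
→ *fubW* is ON in B.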